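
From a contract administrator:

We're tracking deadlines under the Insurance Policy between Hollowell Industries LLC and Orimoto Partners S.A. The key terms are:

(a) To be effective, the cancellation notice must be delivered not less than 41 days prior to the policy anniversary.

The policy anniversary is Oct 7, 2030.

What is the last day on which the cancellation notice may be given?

Aug 27, 2030

Counting back 41 calendar days from Oct 7, 2030 gives Aug 27, 2030.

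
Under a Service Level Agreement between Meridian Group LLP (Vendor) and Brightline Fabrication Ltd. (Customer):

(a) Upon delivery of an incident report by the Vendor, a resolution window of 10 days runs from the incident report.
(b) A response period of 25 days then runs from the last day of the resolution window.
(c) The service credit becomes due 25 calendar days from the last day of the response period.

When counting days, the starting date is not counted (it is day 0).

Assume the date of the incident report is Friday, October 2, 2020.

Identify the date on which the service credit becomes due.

December 1, 2020

The last day of the resolution window: October 2, 2020 + 10 days = October 12, 2020.
The last day of the response period: October 12, 2020 + 25 days = November 6, 2020.
The date on which the service credit becomes due: 25 calendar days after November 6, 2020 is December 1, 2020.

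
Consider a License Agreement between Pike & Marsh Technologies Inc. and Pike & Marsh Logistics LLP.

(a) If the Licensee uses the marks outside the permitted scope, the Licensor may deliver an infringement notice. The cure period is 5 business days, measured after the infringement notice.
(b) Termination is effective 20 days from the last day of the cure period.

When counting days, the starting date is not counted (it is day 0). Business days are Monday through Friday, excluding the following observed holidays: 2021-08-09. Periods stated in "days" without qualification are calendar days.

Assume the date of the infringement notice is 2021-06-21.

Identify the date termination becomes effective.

2021-07-18

The last day of the cure period: counting 5 business days from Monday, 2021-06-21 (Jun 22, Jun 23, Jun 24, Jun 25, Jun 28, skipping weekends) reaches Monday, 2021-06-28.
The date termination becomes effective: 20 calendar days after 2021-06-28 is 2021-07-18.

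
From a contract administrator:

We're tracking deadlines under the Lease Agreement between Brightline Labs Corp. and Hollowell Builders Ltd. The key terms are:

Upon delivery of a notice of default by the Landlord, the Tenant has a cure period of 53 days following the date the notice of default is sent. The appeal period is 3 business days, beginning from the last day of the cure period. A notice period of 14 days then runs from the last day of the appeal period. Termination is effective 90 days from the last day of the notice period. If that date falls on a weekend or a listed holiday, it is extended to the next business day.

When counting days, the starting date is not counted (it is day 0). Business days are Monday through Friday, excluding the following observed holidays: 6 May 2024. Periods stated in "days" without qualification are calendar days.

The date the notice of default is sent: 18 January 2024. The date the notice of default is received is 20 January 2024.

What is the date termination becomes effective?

The last day of the cure period: 18 January 2024 + 53 days = 11 March 2024.
The last day of the appeal period: counting 3 business days from Monday, 11 March 2024 (Mar 12, Mar 13, Mar 14, skipping weekends) reaches Thursday, 14 March 2024.
The last day of the notice period: 14 calendar days after 14 March 2024 is 28 March 2024.
The date termination becomes effective: 28 March 2024 + 90 days = 26 June 2024. 26 June 2024 is a Wednesday and is not a listed holiday, so no roll-forward applies.

26 June 2024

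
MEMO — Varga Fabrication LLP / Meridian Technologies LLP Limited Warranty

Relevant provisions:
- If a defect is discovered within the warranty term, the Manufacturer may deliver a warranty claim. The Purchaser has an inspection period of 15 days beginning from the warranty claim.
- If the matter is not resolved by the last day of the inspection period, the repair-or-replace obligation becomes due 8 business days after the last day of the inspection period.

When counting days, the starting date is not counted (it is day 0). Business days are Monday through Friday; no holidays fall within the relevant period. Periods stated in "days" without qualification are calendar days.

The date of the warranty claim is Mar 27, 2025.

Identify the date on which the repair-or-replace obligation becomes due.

Adding 15 calendar days to Mar 27, 2025 gives Apr 11, 2025, which is the last day of the inspection period.
The date on which the repair-or-replace obligation becomes due: 8 business days after Friday, Apr 11, 2025, skipping weekends — Apr 14, Apr 15, Apr 16, Apr 17, Apr 18, Apr 21, Apr 22, Apr 23 — lands on Wednesday, Apr 23, 2025.

Apr 23, 2025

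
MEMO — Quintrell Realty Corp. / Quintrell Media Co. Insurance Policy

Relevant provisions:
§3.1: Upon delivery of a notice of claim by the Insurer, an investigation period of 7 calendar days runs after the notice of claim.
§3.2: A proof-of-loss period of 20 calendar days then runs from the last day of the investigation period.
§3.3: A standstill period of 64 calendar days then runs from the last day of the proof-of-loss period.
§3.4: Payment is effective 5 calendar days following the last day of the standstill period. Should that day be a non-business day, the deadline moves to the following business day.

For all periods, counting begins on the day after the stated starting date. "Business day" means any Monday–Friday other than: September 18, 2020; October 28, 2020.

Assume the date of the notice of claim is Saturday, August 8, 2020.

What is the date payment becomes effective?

Adding 7 calendar days to August 8, 2020 gives August 15, 2020, which is the last day of the investigation period.
The last day of the proof-of-loss period: 20 calendar days after August 15, 2020 is September 4, 2020.
The last day of the standstill period: September 4, 2020 + 64 days = November 7, 2020.
The date payment becomes effective: 5 calendar days after November 7, 2020 is November 12, 2020. November 12, 2020 is a Thursday and is not a listed holiday, so no roll-forward applies.

November 12, 2020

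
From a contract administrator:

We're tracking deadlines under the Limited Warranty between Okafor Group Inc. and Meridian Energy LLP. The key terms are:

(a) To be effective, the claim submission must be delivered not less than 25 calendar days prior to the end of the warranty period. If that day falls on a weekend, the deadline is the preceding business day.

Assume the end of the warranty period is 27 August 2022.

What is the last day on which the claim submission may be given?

2 August 2022

Counting back 25 calendar days from 27 August 2022 gives 2 August 2022. That is a Tuesday, so no adjustment is needed.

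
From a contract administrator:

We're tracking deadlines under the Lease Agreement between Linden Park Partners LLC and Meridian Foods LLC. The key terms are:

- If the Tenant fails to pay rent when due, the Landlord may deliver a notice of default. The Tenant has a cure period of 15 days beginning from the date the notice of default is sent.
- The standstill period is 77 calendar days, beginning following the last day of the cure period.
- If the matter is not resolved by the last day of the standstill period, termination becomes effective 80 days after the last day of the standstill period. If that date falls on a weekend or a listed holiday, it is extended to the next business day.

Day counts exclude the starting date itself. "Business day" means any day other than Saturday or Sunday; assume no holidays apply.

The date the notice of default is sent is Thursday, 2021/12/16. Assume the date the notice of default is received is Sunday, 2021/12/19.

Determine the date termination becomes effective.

The last day of the cure period: 15 calendar days after 2021/12/16 is 2021/12/31.
Adding 77 calendar days to 2021/12/31 gives 2022/03/18, which is the last day of the standstill period.
The date termination becomes effective: 80 calendar days after 2022/03/18 is 2022/06/06. 2022/06/06 is a Monday, so no roll-forward applies.

2022/06/06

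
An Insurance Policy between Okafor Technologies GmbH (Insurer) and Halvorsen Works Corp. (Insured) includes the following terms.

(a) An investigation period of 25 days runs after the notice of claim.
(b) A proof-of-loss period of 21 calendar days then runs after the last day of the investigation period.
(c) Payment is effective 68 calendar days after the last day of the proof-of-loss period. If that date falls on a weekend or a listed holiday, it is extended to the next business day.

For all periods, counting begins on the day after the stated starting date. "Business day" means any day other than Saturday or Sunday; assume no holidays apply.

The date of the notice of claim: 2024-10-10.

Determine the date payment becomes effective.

Adding 25 calendar days to 2024-10-10 gives 2024-11-04, which is the last day of the investigation period.
Adding 21 calendar days to 2024-11-04 gives 2024-11-25, which is the last day of the proof-of-loss period.
The date payment becomes effective: 68 calendar days after 2024-11-25 is 2025-02-01. That falls on a Saturday, so it rolls to the next business day, Monday, 2025-02-03.

2025-02-03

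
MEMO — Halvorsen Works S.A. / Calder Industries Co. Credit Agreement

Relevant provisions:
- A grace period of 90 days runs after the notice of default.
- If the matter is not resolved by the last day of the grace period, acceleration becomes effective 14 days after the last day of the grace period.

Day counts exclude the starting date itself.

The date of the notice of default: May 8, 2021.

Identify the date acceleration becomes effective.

The last day of the grace period: 90 calendar days after May 8, 2021 is Aug 6, 2021.
Adding 14 calendar days to Aug 6, 2021 gives Aug 20, 2021, which is the date acceleration becomes effective.

Aug 20, 2021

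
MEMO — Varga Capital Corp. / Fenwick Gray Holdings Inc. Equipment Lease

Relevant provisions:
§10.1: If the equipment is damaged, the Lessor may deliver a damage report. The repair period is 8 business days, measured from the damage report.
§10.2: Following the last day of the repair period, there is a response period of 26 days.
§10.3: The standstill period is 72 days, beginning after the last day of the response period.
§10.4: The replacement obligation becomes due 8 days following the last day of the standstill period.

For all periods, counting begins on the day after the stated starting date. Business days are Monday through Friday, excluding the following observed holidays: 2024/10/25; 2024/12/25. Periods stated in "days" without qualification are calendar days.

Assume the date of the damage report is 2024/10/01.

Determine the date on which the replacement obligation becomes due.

2025/01/25

From Tuesday, 2024/10/01, 8 business days (Oct 2, Oct 3, Oct 4, Oct 7, Oct 8, Oct 9, Oct 10, Oct 11, skipping weekends) brings us to Friday, 2024/10/11, which is the last day of the repair period.
The last day of the response period: 2024/10/11 + 26 days = 2024/11/06.
Adding 72 calendar days to 2024/11/06 gives 2025/01/17, which is the last day of the standstill period.
The date on which the replacement obligation becomes due: 2025/01/17 + 8 days = 2025/01/25.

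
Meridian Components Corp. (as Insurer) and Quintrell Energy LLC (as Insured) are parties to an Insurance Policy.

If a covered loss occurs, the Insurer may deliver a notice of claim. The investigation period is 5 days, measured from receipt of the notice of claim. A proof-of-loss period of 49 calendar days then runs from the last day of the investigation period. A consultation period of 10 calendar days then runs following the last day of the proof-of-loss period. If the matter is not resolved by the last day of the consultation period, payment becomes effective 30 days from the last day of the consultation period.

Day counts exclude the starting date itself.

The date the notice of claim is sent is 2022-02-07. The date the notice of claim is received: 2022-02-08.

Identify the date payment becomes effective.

2022-05-13

Adding 5 calendar days to 2022-02-08 gives 2022-02-13, which is the last day of the investigation period.
Adding 49 calendar days to 2022-02-13 gives 2022-04-03, which is the last day of the proof-of-loss period.
The last day of the consultation period: 2022-04-03 + 10 days = 2022-04-13.
Adding 30 calendar days to 2022-04-13 gives 2022-05-13, which is the date payment becomes effective.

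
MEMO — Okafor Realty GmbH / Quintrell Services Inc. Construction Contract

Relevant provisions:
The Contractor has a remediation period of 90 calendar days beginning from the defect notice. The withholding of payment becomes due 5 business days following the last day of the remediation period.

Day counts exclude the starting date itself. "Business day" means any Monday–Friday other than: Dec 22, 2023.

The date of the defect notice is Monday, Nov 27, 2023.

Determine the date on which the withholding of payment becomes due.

Mar 1, 2024

Adding 90 calendar days to Nov 27, 2023 gives Feb 25, 2024, which is the last day of the remediation period.
The date on which the withholding of payment becomes due: 5 business days after Sunday, Feb 25, 2024, skipping weekends — Feb 26, Feb 27, Feb 28, Feb 29, Mar 1 — lands on Friday, Mar 1, 2024.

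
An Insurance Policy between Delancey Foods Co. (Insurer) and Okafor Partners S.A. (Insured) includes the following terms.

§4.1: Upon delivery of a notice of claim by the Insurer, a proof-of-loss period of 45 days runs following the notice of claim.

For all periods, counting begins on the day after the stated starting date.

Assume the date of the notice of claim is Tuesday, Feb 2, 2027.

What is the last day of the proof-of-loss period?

Mar 19, 2027

The last day of the proof-of-loss period: 45 calendar days after Feb 2, 2027 is Mar 19, 2027.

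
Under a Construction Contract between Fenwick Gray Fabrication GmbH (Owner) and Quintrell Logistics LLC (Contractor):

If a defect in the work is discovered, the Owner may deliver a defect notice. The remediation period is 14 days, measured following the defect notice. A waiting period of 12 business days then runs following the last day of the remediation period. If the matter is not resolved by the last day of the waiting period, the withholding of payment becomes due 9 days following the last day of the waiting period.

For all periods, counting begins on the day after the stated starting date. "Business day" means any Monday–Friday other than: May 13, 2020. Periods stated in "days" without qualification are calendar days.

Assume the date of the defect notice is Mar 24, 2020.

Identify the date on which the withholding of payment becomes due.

May 2, 2020

The last day of the remediation period: Mar 24, 2020 + 14 days = Apr 7, 2020.
The last day of the waiting period: 12 business days after Tuesday, Apr 7, 2020, skipping weekends — Apr 8, Apr 9, Apr 10, Apr 13, …, Apr 21, Apr 22, Apr 23 — lands on Thursday, Apr 23, 2020.
The date on which the withholding of payment becomes due: 9 calendar days after Apr 23, 2020 is May 2, 2020.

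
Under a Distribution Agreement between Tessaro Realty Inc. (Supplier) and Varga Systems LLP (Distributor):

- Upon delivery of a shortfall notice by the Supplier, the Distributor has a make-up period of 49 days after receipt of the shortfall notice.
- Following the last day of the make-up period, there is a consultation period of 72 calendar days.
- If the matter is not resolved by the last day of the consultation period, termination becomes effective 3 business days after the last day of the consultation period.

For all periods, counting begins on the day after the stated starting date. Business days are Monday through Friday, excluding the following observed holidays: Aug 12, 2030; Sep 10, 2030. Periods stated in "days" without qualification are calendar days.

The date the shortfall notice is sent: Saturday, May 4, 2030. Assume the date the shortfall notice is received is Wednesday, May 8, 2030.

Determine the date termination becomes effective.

The last day of the make-up period: 49 calendar days after May 8, 2030 is Jun 26, 2030.
The last day of the consultation period: Jun 26, 2030 + 72 days = Sep 6, 2030.
The date termination becomes effective: counting 3 business days from Friday, Sep 6, 2030 (Sep 9, Sep 11, Sep 12, skipping weekends and the listed holiday on Sep 10) reaches Thursday, Sep 12, 2030.

Sep 12, 2030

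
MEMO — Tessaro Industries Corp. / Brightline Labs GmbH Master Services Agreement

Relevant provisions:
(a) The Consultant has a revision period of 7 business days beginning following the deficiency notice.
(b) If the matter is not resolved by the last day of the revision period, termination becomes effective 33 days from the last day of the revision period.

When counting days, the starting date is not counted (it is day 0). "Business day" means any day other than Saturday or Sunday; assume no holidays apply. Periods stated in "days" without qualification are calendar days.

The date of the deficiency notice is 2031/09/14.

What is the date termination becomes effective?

From Sunday, 2031/09/14, 7 business days (Sep 15, Sep 16, Sep 17, Sep 18, Sep 19, Sep 22, Sep 23, skipping weekends) brings us to Tuesday, 2031/09/23, which is the last day of the revision period.
Adding 33 calendar days to 2031/09/23 gives 2031/10/26, which is the date termination becomes effective.

2031/10/26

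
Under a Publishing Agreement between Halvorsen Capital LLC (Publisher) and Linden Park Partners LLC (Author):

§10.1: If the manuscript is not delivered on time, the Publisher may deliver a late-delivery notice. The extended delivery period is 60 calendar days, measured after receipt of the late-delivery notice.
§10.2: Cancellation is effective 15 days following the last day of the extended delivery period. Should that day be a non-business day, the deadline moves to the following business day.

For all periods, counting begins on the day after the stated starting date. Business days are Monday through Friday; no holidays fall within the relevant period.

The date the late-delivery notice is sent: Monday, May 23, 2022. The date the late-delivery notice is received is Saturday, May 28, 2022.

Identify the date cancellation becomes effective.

Aug 11, 2022

The last day of the extended delivery period: May 28, 2022 + 60 days = Jul 27, 2022.
The date cancellation becomes effective: Jul 27, 2022 + 15 days = Aug 11, 2022. Aug 11, 2022 is a Thursday, so no roll-forward applies.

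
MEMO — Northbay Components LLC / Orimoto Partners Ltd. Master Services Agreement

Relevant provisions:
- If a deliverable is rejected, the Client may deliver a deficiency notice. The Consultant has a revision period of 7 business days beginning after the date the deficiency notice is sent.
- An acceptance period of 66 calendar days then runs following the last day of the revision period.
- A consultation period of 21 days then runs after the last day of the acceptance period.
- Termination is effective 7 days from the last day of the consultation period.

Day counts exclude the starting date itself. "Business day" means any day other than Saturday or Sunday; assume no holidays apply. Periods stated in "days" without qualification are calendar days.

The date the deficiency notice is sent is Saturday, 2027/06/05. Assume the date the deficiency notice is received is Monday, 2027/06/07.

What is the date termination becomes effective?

2027/09/17

From Saturday, 2027/06/05, 7 business days (Jun 7, Jun 8, Jun 9, Jun 10, Jun 11, Jun 14, Jun 15, skipping weekends) brings us to Tuesday, 2027/06/15, which is the last day of the revision period.
Adding 66 calendar days to 2027/06/15 gives 2027/08/20, which is the last day of the acceptance period.
Adding 21 calendar days to 2027/08/20 gives 2027/09/10, which is the last day of the consultation period.
Adding 7 calendar days to 2027/09/10 gives 2027/09/17, which is the date termination becomes effective.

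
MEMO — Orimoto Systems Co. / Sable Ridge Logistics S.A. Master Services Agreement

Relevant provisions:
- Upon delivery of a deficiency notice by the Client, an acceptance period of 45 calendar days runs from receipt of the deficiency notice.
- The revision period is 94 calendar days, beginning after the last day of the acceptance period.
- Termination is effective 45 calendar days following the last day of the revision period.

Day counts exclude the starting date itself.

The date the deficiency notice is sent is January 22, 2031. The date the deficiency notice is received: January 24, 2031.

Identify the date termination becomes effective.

Adding 45 calendar days to January 24, 2031 gives March 10, 2031, which is the last day of the acceptance period.
The last day of the revision period: 94 calendar days after March 10, 2031 is June 12, 2031.
The date termination becomes effective: 45 calendar days after June 12, 2031 is July 27, 2031.

July 27, 2031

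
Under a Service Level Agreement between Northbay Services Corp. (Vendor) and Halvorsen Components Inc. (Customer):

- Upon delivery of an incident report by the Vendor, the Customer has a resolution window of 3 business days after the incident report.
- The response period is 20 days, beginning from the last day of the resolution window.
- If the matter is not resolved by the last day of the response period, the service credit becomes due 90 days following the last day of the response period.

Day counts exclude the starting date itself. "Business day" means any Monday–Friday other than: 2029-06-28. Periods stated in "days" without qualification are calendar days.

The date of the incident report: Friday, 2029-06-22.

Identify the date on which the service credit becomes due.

The last day of the resolution window: 3 business days after Friday, 2029-06-22, skipping weekends — Jun 25, Jun 26, Jun 27 — lands on Wednesday, 2029-06-27.
The last day of the response period: 20 calendar days after 2029-06-27 is 2029-07-17.
Adding 90 calendar days to 2029-07-17 gives 2029-10-15, which is the date on which the service credit becomes due.

2029-10-15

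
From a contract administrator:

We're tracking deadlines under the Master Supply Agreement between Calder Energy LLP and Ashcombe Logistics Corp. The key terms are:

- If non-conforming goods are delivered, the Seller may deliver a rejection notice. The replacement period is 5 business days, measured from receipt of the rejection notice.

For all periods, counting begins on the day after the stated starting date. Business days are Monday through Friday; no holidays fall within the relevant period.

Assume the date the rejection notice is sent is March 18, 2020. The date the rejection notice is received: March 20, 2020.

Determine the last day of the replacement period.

March 27, 2020

From Friday, March 20, 2020, 5 business days (Mar 23, Mar 24, Mar 25, Mar 26, Mar 27, skipping weekends) brings us to Friday, March 27, 2020, which is the last day of the replacement period.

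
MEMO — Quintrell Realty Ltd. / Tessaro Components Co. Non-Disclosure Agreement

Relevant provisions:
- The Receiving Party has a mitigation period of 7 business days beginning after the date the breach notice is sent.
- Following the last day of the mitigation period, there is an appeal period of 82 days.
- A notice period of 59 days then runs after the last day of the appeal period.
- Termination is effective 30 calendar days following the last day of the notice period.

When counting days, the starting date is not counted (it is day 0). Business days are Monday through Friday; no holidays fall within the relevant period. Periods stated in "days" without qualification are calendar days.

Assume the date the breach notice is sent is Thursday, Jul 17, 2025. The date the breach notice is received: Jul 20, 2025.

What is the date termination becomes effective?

Jan 15, 2026

The last day of the mitigation period: counting 7 business days from Thursday, Jul 17, 2025 (Jul 18, Jul 21, Jul 22, Jul 23, Jul 24, Jul 25, Jul 28, skipping weekends) reaches Monday, Jul 28, 2025.
The last day of the appeal period: Jul 28, 2025 + 82 days = Oct 18, 2025.
The last day of the notice period: Oct 18, 2025 + 59 days = Dec 16, 2025.
The date termination becomes effective: 30 calendar days after Dec 16, 2025 is Jan 15, 2026.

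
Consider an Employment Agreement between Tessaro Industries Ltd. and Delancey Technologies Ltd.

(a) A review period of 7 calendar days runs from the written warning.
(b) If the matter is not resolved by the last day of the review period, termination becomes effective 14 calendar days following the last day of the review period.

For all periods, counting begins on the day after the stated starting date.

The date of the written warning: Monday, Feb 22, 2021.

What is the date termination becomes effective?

The last day of the review period: Feb 22, 2021 + 7 days = Mar 1, 2021.
Adding 14 calendar days to Mar 1, 2021 gives Mar 15, 2021, which is the date termination becomes effective.

Mar 15, 2021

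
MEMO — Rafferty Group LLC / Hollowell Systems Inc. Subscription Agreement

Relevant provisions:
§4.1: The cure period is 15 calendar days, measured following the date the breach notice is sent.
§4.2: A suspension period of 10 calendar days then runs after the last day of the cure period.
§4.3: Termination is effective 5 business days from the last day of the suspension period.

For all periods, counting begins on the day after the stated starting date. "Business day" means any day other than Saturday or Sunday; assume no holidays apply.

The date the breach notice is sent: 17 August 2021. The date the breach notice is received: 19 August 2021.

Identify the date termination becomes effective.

The last day of the cure period: 15 calendar days after 17 August 2021 is 1 September 2021.
The last day of the suspension period: 1 September 2021 + 10 days = 11 September 2021.
The date termination becomes effective: 5 business days after Saturday, 11 September 2021, skipping weekends — Sep 13, Sep 14, Sep 15, Sep 16, Sep 17 — lands on Friday, 17 September 2021.

17 September 2021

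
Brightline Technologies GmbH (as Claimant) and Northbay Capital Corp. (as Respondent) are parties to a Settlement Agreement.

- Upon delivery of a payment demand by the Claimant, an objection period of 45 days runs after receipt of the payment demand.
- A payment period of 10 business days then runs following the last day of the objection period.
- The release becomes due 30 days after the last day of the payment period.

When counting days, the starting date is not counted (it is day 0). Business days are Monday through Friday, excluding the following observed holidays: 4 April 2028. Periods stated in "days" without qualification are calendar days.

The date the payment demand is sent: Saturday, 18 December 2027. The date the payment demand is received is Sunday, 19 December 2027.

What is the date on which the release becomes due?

The last day of the objection period: 45 calendar days after 19 December 2027 is 2 February 2028.
From Wednesday, 2 February 2028, 10 business days (Feb 3, Feb 4, Feb 7, Feb 8, Feb 9, Feb 10, Feb 11, Feb 14, Feb 15, Feb 16, skipping weekends) brings us to Wednesday, 16 February 2028, which is the last day of the payment period.
The date on which the release becomes due: 16 February 2028 + 30 days = 17 March 2028.

17 March 2028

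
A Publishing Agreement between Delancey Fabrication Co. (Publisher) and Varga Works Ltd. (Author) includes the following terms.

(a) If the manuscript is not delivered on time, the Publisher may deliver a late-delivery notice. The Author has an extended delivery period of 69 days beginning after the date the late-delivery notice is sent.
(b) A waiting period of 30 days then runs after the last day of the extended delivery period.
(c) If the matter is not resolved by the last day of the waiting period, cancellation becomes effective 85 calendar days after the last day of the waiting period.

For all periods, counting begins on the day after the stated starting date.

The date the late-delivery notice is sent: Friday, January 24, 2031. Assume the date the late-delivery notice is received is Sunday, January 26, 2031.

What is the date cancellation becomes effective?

The last day of the extended delivery period: January 24, 2031 + 69 days = April 3, 2031.
The last day of the waiting period: 30 calendar days after April 3, 2031 is May 3, 2031.
The date cancellation becomes effective: May 3, 2031 + 85 days = July 27, 2031.

July 27, 2031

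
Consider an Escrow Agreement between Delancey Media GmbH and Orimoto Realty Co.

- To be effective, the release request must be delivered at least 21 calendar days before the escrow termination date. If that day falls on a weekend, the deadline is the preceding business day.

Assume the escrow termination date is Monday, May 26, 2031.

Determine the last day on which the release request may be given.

May 5, 2031

Counting back 21 calendar days from May 26, 2031 gives May 5, 2031. That is a Monday, so no adjustment is needed.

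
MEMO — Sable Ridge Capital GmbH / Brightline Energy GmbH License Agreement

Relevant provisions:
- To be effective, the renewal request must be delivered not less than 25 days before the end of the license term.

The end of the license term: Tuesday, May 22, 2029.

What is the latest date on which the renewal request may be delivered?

May 22, 2029 minus 25 days is April 27, 2029.

April 27, 2029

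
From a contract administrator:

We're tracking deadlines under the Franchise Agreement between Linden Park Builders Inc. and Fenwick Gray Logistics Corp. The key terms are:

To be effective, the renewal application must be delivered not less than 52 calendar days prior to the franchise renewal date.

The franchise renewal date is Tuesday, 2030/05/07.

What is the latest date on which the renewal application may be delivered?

2030/05/07 minus 52 days is 2030/03/16.

2030/03/16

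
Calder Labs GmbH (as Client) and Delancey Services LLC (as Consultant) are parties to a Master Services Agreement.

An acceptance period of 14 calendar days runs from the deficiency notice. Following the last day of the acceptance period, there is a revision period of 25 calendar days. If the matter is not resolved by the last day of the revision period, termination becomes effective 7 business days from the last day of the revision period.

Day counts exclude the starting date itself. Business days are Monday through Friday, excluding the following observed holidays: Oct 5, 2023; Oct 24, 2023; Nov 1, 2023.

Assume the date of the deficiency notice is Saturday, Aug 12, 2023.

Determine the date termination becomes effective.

The last day of the acceptance period: Aug 12, 2023 + 14 days = Aug 26, 2023.
Adding 25 calendar days to Aug 26, 2023 gives Sep 20, 2023, which is the last day of the revision period.
The date termination becomes effective: 7 business days after Wednesday, Sep 20, 2023, skipping weekends — Sep 21, Sep 22, Sep 25, Sep 26, Sep 27, Sep 28, Sep 29 — lands on Friday, Sep 29, 2023.

Sep 29, 2023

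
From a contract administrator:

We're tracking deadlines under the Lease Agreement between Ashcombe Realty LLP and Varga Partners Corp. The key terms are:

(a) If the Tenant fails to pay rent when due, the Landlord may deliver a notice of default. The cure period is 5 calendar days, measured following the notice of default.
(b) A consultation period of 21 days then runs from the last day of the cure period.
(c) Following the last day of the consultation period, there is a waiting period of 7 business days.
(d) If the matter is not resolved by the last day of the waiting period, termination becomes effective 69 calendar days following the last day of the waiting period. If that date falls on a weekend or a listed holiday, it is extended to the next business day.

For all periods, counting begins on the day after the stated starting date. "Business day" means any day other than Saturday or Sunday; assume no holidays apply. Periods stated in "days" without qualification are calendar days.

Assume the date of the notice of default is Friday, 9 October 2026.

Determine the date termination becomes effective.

21 January 2027

Adding 5 calendar days to 9 October 2026 gives 14 October 2026, which is the last day of the cure period.
The last day of the consultation period: 14 October 2026 + 21 days = 4 November 2026.
From Wednesday, 4 November 2026, 7 business days (Nov 5, Nov 6, Nov 9, Nov 10, Nov 11, Nov 12, Nov 13, skipping weekends) brings us to Friday, 13 November 2026, which is the last day of the waiting period.
Adding 69 calendar days to 13 November 2026 gives 21 January 2027, which is the date termination becomes effective. 21 January 2027 is a Thursday, so no roll-forward applies.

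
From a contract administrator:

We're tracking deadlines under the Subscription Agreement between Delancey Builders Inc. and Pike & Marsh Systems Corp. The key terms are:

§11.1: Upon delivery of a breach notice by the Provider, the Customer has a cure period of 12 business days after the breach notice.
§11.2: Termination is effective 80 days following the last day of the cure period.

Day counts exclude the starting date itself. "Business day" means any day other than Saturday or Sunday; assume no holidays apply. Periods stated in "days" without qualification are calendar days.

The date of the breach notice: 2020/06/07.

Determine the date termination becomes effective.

The last day of the cure period: 12 business days after Sunday, 2020/06/07, skipping weekends — Jun 8, Jun 9, Jun 10, Jun 11, …, Jun 19, Jun 22, Jun 23 — lands on Tuesday, 2020/06/23.
Adding 80 calendar days to 2020/06/23 gives 2020/09/11, which is the date termination becomes effective.

2020/09/11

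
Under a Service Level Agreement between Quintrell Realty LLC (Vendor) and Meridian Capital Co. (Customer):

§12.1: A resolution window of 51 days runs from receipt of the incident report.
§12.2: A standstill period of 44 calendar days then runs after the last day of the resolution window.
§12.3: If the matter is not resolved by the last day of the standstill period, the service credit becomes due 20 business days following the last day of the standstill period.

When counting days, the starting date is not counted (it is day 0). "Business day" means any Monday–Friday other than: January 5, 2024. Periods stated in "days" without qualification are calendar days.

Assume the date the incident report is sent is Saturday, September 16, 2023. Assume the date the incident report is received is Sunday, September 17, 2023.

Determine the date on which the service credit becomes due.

January 19, 2024

The last day of the resolution window: 51 calendar days after September 17, 2023 is November 7, 2023.
The last day of the standstill period: November 7, 2023 + 44 days = December 21, 2023.
The date on which the service credit becomes due: 20 business days after Thursday, December 21, 2023, skipping weekends and the listed holiday on Jan 5 — Dec 22, Dec 25, Dec 26, Dec 27, …, Jan 17, Jan 18, Jan 19 — lands on Friday, January 19, 2024.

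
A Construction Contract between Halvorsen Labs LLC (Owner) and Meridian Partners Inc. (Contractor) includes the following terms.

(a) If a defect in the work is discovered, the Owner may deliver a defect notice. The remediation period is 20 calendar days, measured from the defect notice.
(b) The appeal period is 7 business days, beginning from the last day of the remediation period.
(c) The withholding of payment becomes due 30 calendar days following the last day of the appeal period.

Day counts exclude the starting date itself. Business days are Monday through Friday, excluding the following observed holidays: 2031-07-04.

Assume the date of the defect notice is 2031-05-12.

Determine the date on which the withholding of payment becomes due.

2031-07-10

Adding 20 calendar days to 2031-05-12 gives 2031-06-01, which is the last day of the remediation period.
The last day of the appeal period: 7 business days after Sunday, 2031-06-01, skipping weekends — Jun 2, Jun 3, Jun 4, Jun 5, Jun 6, Jun 9, Jun 10 — lands on Tuesday, 2031-06-10.
Adding 30 calendar days to 2031-06-10 gives 2031-07-10, which is the date on which the withholding of payment becomes due.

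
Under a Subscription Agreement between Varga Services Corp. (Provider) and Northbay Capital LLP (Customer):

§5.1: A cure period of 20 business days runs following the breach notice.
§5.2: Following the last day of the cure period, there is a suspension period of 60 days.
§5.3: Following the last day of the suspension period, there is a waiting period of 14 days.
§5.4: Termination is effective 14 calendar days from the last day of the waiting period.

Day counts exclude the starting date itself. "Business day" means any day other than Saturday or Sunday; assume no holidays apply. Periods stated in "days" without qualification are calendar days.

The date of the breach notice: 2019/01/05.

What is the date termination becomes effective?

2019/04/30

The last day of the cure period: counting 20 business days from Saturday, 2019/01/05 (Jan 7, Jan 8, Jan 9, Jan 10, …, Jan 30, Jan 31, Feb 1, skipping weekends) reaches Friday, 2019/02/01.
The last day of the suspension period: 2019/02/01 + 60 days = 2019/04/02.
The last day of the waiting period: 14 calendar days after 2019/04/02 is 2019/04/16.
The date termination becomes effective: 2019/04/16 + 14 days = 2019/04/30.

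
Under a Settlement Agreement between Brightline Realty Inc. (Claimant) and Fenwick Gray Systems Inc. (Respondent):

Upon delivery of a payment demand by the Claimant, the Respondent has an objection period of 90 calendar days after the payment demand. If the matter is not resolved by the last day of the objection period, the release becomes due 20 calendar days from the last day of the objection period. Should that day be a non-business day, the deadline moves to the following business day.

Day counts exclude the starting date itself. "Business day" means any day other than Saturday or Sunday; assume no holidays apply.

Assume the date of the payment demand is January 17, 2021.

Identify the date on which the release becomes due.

Adding 90 calendar days to January 17, 2021 gives April 17, 2021, which is the last day of the objection period.
The date on which the release becomes due: April 17, 2021 + 20 days = May 7, 2021. May 7, 2021 is a Friday, so no roll-forward applies.

May 7, 2021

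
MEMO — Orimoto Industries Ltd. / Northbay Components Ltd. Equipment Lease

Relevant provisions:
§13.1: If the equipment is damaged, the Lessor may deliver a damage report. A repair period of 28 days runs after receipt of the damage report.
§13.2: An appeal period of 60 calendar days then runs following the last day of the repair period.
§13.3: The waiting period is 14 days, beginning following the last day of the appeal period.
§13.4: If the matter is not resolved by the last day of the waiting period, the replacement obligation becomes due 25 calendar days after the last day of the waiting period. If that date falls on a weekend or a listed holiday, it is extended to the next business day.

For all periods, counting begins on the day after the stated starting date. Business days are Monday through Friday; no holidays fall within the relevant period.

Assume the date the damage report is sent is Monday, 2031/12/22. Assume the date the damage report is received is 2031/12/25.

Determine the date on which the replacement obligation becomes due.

Adding 28 calendar days to 2031/12/25 gives 2032/01/22, which is the last day of the repair period.
Adding 60 calendar days to 2032/01/22 gives 2032/03/22, which is the last day of the appeal period.
The last day of the waiting period: 2032/03/22 + 14 days = 2032/04/05.
The date on which the replacement obligation becomes due: 2032/04/05 + 25 days = 2032/04/30. 2032/04/30 is a Friday, so no roll-forward applies.

2032/04/30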